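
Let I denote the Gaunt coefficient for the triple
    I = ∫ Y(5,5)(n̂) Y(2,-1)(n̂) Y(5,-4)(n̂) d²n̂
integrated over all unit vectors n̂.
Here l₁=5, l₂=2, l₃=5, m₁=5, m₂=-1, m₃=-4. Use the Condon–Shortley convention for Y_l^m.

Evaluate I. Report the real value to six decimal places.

m-sum 0 ✓  L=12 even ✓  3≤5≤7 ✓
Π(2lᵢ+1) = 11×5×11 = 605
triangle coeff Δ(5,2,5) = 1/38610
Σ_t [0,2]: t=0:+1/2880 t=1:−1/576 t=2:+1/2880 = -1/960
(3j)²=10/429 [(5 2 5; 0 0 0)], sign=+1
Σ_t [0,0]: t=0:+1/80640 = 1/80640
(3j)²=9/286 [(5 2 5; 5 -1 -4)], sign=-1
⇒ 4πI² = 75/169
I = (-1)√(75/169/(4π)) = -0.18792404

-0.187924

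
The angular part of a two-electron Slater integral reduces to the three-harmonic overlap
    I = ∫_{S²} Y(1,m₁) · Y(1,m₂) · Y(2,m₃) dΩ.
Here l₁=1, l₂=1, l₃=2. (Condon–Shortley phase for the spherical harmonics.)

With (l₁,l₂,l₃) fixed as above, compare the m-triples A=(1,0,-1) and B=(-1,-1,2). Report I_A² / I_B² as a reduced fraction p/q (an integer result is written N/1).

1/2

Shared (l₁,l₂,l₃)=(1,1,2): N and (l;000)² cancel in I_A²/I_B².
A: Δ = 0!·2!·2!/5! = 1/30; Racah Σ t=0..0: t=0:+1/2 = 1/2; ⇒ 3j(1 1 2; 1 0 -1)² = 1/10, sgn -1
B: Δ = 0!·2!·2!/5! = 1/30; Racah Σ t=0..0: t=0:+1/4 = 1/4; ⇒ 3j(1 1 2; -1 -1 2)² = 1/5, sgn +1
I_A²/I_B² = (1/10)/(1/5) = 1/2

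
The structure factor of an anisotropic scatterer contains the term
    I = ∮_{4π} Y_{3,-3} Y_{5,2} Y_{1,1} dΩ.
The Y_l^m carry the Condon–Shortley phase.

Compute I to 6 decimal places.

triangle: need 2≤l₃≤8, have 1; I=0

0.000000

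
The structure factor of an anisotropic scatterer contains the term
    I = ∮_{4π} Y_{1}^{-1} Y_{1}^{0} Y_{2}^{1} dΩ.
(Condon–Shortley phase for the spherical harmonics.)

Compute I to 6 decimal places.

m-sum 0 ✓  L=4 even ✓  0≤2≤2 ✓
Π(2lᵢ+1) = 3×3×5 = 45
triangle coeff Δ(1,1,2) = 1/30
Σ_t [0,0]: t=0:+1/1 = 1/1
(3j)²=2/15 [(1 1 2; 0 0 0)], sign=+1
Σ_t [0,0]: t=0:+1/2 = 1/2
(3j)²=1/10 [(1 1 2; -1 0 1)], sign=-1
⇒ 4πI² = 3/5
I = (-1)√(3/5/(4π)) = -0.21850969

-0.218510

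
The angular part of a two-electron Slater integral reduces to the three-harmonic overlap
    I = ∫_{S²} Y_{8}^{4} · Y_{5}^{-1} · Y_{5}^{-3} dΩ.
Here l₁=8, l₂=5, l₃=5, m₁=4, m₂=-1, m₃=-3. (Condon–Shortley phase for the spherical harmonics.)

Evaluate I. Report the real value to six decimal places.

0.011139

m-sum 0 ✓  L=18 even ✓  3≤5≤13 ✓
Π(2lᵢ+1) = 17×11×11 = 2057
triangle coeff Δ(8,5,5) = 1/37413090
Σ_t [3,5]: t=3:−1/1036800 t=4:+1/331776 t=5:−1/1036800 = 1/921600
(3j)²=490/46189 [(8 5 5; 0 0 0)], sign=-1
Σ_t [2,4]: t=2:+1/4147200 t=3:−1/3628800 t=4:+1/46448640 = -1/77414400
(3j)²=3/41990 [(8 5 5; 4 -1 -3)], sign=-1
⇒ 4πI² = 1617/1037153
I = (+1)√(1617/1037153/(4π)) = 0.01113855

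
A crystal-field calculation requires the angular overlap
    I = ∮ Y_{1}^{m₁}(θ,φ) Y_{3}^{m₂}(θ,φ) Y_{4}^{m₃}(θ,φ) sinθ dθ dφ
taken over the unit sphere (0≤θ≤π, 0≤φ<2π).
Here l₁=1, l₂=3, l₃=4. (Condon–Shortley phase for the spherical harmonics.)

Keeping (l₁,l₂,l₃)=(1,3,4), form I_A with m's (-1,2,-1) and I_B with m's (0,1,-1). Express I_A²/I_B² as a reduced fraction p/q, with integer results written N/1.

1/5

Shared (l₁,l₂,l₃)=(1,3,4): N and (l;000)² cancel in I_A²/I_B².
A: Δ = 0!·2!·6!/9! = 1/252; Racah Σ t=0..0: t=0:+1/240 = 1/240; ⇒ 3j(1 3 4; -1 2 -1)² = 1/84, sgn -1
B: Δ = 0!·2!·6!/9! = 1/252; Racah Σ t=0..0: t=0:+1/48 = 1/48; ⇒ 3j(1 3 4; 0 1 -1)² = 5/84, sgn -1
I_A²/I_B² = (1/84)/(5/84) = 1/5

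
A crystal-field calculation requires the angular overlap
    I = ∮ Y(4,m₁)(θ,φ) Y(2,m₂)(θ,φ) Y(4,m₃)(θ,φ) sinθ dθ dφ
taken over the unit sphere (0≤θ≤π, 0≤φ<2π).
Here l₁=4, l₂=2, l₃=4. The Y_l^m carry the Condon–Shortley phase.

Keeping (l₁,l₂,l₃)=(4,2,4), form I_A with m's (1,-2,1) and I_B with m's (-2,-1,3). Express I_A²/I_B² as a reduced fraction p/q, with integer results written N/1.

8/7

Same 4,2,4: normalisation and zero-m 3j drop out of the ratio.
A: Δ: 2! 6! 2! / 11! → 1/13860; sum: t=0:+1/144 = 1/144; 3j²(4 2 4; 1 -2 1) = Δ·Π!·Σ² = 10/231  (sign -1)
B: Δ: 2! 6! 2! / 11! → 1/13860; sum: t=0:+1/1440 t=1:−1/240 = -1/288; 3j²(4 2 4; -2 -1 3) = Δ·Π!·Σ² = 5/132  (sign +1)
I_A²/I_B² = (10/231)/(5/132) = 8/7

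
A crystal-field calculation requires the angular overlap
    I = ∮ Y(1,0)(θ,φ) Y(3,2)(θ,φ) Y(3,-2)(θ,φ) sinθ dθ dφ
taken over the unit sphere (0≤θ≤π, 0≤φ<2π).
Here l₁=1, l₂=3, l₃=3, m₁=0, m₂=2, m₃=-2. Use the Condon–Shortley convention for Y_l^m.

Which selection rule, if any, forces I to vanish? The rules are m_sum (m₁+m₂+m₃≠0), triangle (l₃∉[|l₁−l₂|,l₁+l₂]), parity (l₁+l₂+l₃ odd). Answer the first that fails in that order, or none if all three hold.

m₁+m₂+m₃ = 0 + 2 − 2 = 0  ✓
triangle: |1−3|=2 ≤ l₃=3 ≤ 1+3=4  ✓
parity: l₁+l₂+l₃ = 7 is odd  ✗

parity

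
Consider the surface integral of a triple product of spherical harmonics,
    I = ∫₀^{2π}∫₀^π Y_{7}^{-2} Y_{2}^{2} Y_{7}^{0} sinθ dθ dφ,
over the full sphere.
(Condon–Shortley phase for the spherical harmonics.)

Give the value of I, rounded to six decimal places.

Checks pass: Σm=0; 16 even; l₃=7∈[5,9].
(2·7+1)(2·2+1)(2·7+1) = 1125
Δ: 2! 12! 2! / 17! → 1/185640
sum: t=0:+1/2419200 t=1:−1/518400 t=2:+1/2419200 = -1/907200
3j²(7 2 7; 0 0 0) = Δ·Π!·Σ² = 56/3315  (sign +1)
sum: t=2:+1/2419200 = 1/2419200
3j²(7 2 7; -2 2 0) = Δ·Π!·Σ² = 27/1105  (sign -1)
combine: 4πI² = 1125·56/3315·27/1105 = 22680/48841
take √, sign -1: I = -0.19223140

-0.192231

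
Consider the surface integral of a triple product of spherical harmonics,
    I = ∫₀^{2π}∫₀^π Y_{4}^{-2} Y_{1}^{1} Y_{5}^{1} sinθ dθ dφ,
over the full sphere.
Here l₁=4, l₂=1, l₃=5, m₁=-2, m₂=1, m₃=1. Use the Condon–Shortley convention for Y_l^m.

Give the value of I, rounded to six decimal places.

-0.120286

m-sum 0 ✓  L=10 even ✓  3≤5≤5 ✓
Π(2lᵢ+1) = 9×3×11 = 297
triangle coeff Δ(4,1,5) = 1/495
Σ_t [0,0]: t=0:+1/576 = 1/576
(3j)²=5/99 [(4 1 5; 0 0 0)], sign=-1
Σ_t [0,0]: t=0:+1/2880 = 1/2880
(3j)²=2/165 [(4 1 5; -2 1 1)], sign=+1
⇒ 4πI² = 2/11
I = (-1)√(2/11/(4π)) = -0.12028562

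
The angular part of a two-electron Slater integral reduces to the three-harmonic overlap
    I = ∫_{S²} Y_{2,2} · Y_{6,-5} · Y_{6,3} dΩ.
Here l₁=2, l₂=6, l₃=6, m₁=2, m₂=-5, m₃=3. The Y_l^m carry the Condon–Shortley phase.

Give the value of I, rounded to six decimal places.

m-sum 0 ✓  L=14 even ✓  4≤6≤8 ✓
Π(2lᵢ+1) = 5×13×13 = 845
triangle coeff Δ(2,6,6) = 1/90090
Σ_t [0,2]: t=0:+1/69120 t=1:−1/14400 t=2:+1/69120 = -7/172800
(3j)²=14/715 [(2 6 6; 0 0 0)], sign=-1
Σ_t [0,0]: t=0:+1/1451520 = 1/1451520
(3j)²=1/91 [(2 6 6; 2 -5 3)], sign=-1
⇒ 4πI² = 2/11
I = (+1)√(2/11/(4π)) = 0.12028562

0.120286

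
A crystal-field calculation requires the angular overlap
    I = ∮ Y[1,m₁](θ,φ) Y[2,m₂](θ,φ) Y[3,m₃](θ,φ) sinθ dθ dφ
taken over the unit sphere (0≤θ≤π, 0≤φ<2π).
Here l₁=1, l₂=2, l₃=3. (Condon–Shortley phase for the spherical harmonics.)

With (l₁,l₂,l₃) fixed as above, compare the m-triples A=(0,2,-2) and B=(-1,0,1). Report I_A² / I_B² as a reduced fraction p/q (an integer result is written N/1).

5/6

Shared (l₁,l₂,l₃)=(1,2,3): N and (l;000)² cancel in I_A²/I_B².
A: Δ = 0!·2!·4!/7! = 1/105; Racah Σ t=0..0: t=0:+1/24 = 1/24; ⇒ 3j(1 2 3; 0 2 -2)² = 1/21, sgn -1
B: Δ = 0!·2!·4!/7! = 1/105; Racah Σ t=0..0: t=0:+1/8 = 1/8; ⇒ 3j(1 2 3; -1 0 1)² = 2/35, sgn +1
I_A²/I_B² = (1/21)/(2/35) = 5/6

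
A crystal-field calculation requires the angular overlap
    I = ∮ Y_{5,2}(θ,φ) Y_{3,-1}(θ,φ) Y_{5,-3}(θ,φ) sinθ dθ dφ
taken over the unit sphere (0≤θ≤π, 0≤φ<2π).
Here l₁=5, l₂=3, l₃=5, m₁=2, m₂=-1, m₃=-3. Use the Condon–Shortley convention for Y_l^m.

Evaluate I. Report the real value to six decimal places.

0.000000

Σmᵢ = -2 ≠ 0, so the φ-integral vanishes; I = 0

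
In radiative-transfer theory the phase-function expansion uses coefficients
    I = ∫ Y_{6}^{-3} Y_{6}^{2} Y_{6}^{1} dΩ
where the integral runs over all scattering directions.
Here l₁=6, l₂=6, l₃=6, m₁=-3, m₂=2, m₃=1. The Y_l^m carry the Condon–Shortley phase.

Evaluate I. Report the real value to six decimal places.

-0.055657

m-sum 0 ✓  L=18 even ✓  0≤6≤12 ✓
Π(2lᵢ+1) = 13×13×13 = 2197
triangle coeff Δ(6,6,6) = 1/325909584
Σ_t [0,6]: t=0:+1/373248000 t=1:−1/1728000 t=2:+1/110592 t=3:−1/46656 t=4:+1/110592 t=5:−1/1728000 t=6:+1/373248000 = -7/1555200
(3j)²=400/46189 [(6 6 6; 0 0 0)], sign=-1
Σ_t [3,6]: t=3:−1/3110400 t=4:+1/276480 t=5:−1/207360 t=6:+1/1244160 = -1/1382400
(3j)²=189/92378 [(6 6 6; -3 2 1)], sign=+1
⇒ 4πI² = 491400/12623809
I = (-1)√(491400/12623809/(4π)) = -0.05565670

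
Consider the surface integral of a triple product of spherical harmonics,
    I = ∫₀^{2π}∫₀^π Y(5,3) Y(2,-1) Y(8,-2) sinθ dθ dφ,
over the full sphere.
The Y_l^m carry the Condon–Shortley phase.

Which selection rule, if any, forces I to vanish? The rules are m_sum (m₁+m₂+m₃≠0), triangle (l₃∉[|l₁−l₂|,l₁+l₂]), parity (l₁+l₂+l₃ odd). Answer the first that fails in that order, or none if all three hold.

Σmᵢ = 0  ✓
l₃∈[|l₁−l₂|,l₁+l₂]=[3,7], have l₃=8  ✗
Σlᵢ = 15 ⇒ odd

triangle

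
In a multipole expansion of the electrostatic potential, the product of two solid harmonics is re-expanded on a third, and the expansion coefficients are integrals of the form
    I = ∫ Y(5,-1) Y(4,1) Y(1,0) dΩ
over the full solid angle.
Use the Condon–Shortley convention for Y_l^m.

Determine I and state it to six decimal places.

m-sum 0 ✓  L=10 even ✓  1≤1≤9 ✓
Π(2lᵢ+1) = 11×9×3 = 297
triangle coeff Δ(5,4,1) = 1/495
Σ_t [4,4]: t=4:+1/576 = 1/576
(3j)²=5/99 [(5 4 1; 0 0 0)], sign=-1
Σ_t [5,5]: t=5:−1/720 = -1/720
(3j)²=8/165 [(5 4 1; -1 1 0)], sign=+1
⇒ 4πI² = 8/11
I = (-1)√(8/11/(4π)) = -0.24057125

-0.240571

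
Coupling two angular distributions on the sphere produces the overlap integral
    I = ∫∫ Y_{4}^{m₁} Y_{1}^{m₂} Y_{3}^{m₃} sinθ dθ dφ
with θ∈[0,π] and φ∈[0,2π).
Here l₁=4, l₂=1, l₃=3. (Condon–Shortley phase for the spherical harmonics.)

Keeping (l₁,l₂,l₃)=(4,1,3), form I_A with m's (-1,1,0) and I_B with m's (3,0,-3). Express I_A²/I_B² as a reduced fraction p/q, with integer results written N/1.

10/7

Same 4,1,3: normalisation and zero-m 3j drop out of the ratio.
A: Δ: 2! 6! 0! / 9! → 1/252; sum: t=2:+1/72 = 1/72; 3j²(4 1 3; -1 1 0) = Δ·Π!·Σ² = 5/126  (sign -1)
B: Δ: 2! 6! 0! / 9! → 1/252; sum: t=1:−1/720 = -1/720; 3j²(4 1 3; 3 0 -3) = Δ·Π!·Σ² = 1/36  (sign -1)
I_A²/I_B² = (5/126)/(1/36) = 10/7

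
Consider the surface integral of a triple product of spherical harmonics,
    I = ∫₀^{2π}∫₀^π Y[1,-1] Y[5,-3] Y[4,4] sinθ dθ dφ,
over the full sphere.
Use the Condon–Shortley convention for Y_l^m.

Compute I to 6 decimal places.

-0.049106

m-sum 0 ✓  L=10 even ✓  4≤4≤6 ✓
Π(2lᵢ+1) = 3×11×9 = 297
triangle coeff Δ(1,5,4) = 1/495
Σ_t [1,1]: t=1:−1/576 = -1/576
(3j)²=5/99 [(1 5 4; 0 0 0)], sign=-1
Σ_t [2,2]: t=2:+1/80640 = 1/80640
(3j)²=1/495 [(1 5 4; -1 -3 4)], sign=+1
⇒ 4πI² = 1/33
I = (-1)√(1/33/(4π)) = -0.04910640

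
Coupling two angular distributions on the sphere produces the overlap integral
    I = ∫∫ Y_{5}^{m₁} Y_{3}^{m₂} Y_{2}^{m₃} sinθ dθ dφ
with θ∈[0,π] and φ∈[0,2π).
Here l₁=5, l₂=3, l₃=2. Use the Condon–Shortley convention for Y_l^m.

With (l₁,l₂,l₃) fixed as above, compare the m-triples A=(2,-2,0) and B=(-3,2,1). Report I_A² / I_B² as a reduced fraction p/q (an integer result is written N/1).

Same 5,3,2: normalisation and zero-m 3j drop out of the ratio.
A: Δ: 6! 4! 0! / 11! → 1/2310; sum: t=1:−1/480 = -1/480; 3j²(5 3 2; 2 -2 0) = Δ·Π!·Σ² = 3/110  (sign -1)
B: Δ: 6! 4! 0! / 11! → 1/2310; sum: t=5:−1/720 = -1/720; 3j²(5 3 2; -3 2 1) = Δ·Π!·Σ² = 8/165  (sign +1)
I_A²/I_B² = (3/110)/(8/165) = 9/16

9/16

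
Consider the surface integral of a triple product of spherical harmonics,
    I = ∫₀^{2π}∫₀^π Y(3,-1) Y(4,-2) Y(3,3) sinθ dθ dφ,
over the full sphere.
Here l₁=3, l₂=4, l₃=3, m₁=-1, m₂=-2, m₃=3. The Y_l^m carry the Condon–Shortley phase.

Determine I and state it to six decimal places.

m-sum 0 ✓  L=10 even ✓  1≤3≤7 ✓
Π(2lᵢ+1) = 7×9×7 = 441
triangle coeff Δ(3,4,3) = 1/34650
Σ_t [1,3]: t=1:−1/72 t=2:+1/16 t=3:−1/72 = 5/144
(3j)²=2/77 [(3 4 3; 0 0 0)], sign=-1
Σ_t [2,2]: t=2:+1/192 = 1/192
(3j)²=3/77 [(3 4 3; -1 -2 3)], sign=+1
⇒ 4πI² = 54/121
I = (-1)√(54/121/(4π)) = -0.18845135

-0.188451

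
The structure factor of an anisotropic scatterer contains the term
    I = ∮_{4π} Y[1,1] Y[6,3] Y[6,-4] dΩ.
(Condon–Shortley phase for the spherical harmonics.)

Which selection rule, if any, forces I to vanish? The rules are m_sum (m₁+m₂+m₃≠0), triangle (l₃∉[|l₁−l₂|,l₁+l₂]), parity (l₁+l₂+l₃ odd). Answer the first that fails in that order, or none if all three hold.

parity

m₁+m₂+m₃ = 1 + 3 − 4 = 0  ✓
triangle: |1−6|=5 ≤ l₃=6 ≤ 1+6=7  ✓
parity: l₁+l₂+l₃ = 13 is odd  ✗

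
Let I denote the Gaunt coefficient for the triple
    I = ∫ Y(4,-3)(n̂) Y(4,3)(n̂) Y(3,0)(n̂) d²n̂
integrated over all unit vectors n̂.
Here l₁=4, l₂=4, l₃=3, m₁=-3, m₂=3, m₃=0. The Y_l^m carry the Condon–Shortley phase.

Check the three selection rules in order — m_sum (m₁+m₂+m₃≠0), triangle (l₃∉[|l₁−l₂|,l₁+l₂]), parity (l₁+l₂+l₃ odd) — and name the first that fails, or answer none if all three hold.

parity

Σmᵢ = 0  ✓
l₃∈[|l₁−l₂|,l₁+l₂]=[0,8], have l₃=3  ✓
Σlᵢ = 11 ⇒ odd  ✗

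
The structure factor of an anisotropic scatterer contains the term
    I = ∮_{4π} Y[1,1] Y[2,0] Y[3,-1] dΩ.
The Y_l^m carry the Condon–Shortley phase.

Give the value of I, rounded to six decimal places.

Checks pass: Σm=0; 6 even; l₃=3∈[1,3].
(2·1+1)(2·2+1)(2·3+1) = 105
Δ: 0! 2! 4! / 7! → 1/105
sum: t=0:+1/4 = 1/4
3j²(1 2 3; 0 0 0) = Δ·Π!·Σ² = 3/35  (sign -1)
sum: t=0:+1/8 = 1/8
3j²(1 2 3; 1 0 -1) = Δ·Π!·Σ² = 2/35  (sign +1)
combine: 4πI² = 105·3/35·2/35 = 18/35
take √, sign -1: I = -0.20230066

-0.202301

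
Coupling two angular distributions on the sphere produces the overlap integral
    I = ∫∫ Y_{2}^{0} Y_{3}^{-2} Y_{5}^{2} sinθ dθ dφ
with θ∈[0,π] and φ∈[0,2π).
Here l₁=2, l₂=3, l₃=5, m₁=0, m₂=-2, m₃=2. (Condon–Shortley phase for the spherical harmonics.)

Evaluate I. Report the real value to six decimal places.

0.190188

Checks pass: Σm=0; 10 even; l₃=5∈[1,5].
(2·2+1)(2·3+1)(2·5+1) = 385
Δ: 0! 4! 6! / 11! → 1/2310
sum: t=0:+1/144 = 1/144
3j²(2 3 5; 0 0 0) = Δ·Π!·Σ² = 10/231  (sign -1)
sum: t=0:+1/480 = 1/480
3j²(2 3 5; 0 -2 2) = Δ·Π!·Σ² = 3/110  (sign -1)
combine: 4πI² = 385·10/231·3/110 = 5/11
take √, sign +1: I = 0.19018827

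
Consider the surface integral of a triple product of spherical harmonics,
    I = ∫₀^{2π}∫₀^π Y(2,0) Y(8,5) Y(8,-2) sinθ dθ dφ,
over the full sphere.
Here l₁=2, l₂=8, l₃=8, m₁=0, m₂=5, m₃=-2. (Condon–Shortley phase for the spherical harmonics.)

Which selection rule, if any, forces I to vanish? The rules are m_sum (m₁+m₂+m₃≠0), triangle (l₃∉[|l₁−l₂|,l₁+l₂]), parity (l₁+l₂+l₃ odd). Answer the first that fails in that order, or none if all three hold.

azimuthal sum: 0 + 5 − 2 = 3  ✗
6 ≤ 8 ≤ 10 (triangle on l)
L = 2 + 8 + 8 = 18 (even)

m_sum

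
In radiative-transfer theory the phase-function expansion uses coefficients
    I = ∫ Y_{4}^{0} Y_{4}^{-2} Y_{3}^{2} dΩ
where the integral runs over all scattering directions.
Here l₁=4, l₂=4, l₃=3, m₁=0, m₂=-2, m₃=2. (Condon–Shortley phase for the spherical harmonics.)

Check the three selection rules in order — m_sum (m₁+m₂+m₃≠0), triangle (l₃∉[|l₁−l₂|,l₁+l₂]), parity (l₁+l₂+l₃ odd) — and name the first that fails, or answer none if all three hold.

parity

Σmᵢ = 0  ✓
l₃∈[|l₁−l₂|,l₁+l₂]=[0,8], have l₃=3  ✓
Σlᵢ = 11 ⇒ odd  ✗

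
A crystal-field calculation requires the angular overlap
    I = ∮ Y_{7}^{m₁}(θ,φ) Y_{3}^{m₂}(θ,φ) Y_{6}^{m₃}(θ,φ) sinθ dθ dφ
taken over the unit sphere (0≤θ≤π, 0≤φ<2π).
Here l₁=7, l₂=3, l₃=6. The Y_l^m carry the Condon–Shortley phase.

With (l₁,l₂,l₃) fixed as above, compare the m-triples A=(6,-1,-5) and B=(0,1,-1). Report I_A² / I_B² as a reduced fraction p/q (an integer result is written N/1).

1573/56

Shared (l₁,l₂,l₃)=(7,3,6): N and (l;000)² cancel in I_A²/I_B².
A: Δ = 4!·10!·2!/17! = 1/2042040; Racah Σ t=0..1: t=0:+1/17418240 t=1:−1/21772800 = 1/87091200; ⇒ 3j(7 3 6; 6 -1 -5)² = 11/14280, sgn -1
B: Δ = 4!·10!·2!/17! = 1/2042040; Racah Σ t=2..4: t=2:+1/115200 t=3:−1/103680 t=4:+1/1451520 = -1/3628800; ⇒ 3j(7 3 6; 0 1 -1)² = 1/36465, sgn +1
I_A²/I_B² = (11/14280)/(1/36465) = 1573/56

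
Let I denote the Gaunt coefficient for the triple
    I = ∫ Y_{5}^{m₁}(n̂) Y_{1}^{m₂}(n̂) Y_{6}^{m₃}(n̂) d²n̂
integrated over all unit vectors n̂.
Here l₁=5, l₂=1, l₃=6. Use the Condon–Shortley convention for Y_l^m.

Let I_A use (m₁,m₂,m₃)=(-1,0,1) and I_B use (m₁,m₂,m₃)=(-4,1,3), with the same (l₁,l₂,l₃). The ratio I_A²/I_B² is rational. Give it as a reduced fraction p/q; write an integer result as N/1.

Shared (l₁,l₂,l₃)=(5,1,6): N and (l;000)² cancel in I_A²/I_B².
A: Δ = 0!·10!·2!/13! = 1/858; Racah Σ t=0..0: t=0:+1/17280 = 1/17280; ⇒ 3j(5 1 6; -1 0 1)² = 35/858, sgn -1
B: Δ = 0!·10!·2!/13! = 1/858; Racah Σ t=0..0: t=0:+1/725760 = 1/725760; ⇒ 3j(5 1 6; -4 1 3)² = 1/286, sgn -1
I_A²/I_B² = (35/858)/(1/286) = 35/3

35/3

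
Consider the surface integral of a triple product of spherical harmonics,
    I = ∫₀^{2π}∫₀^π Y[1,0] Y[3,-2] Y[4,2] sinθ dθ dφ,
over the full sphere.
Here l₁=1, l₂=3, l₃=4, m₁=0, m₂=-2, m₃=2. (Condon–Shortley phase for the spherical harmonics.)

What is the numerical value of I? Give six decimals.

0.213244

Checks pass: Σm=0; 8 even; l₃=4∈[2,4].
(2·1+1)(2·3+1)(2·4+1) = 189
Δ: 0! 2! 6! / 9! → 1/252
sum: t=0:+1/36 = 1/36
3j²(1 3 4; 0 0 0) = Δ·Π!·Σ² = 4/63  (sign +1)
sum: t=0:+1/120 = 1/120
3j²(1 3 4; 0 -2 2) = Δ·Π!·Σ² = 1/21  (sign +1)
combine: 4πI² = 189·4/63·1/21 = 4/7
take √, sign +1: I = 0.21324362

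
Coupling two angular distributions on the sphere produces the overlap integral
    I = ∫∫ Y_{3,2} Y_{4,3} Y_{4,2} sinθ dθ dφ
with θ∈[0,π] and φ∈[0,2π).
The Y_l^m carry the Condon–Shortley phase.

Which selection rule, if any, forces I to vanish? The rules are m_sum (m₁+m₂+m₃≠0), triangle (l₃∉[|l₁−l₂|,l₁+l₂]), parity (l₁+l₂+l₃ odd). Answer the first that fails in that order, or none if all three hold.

m_sum

azimuthal sum: 2 + 3 + 2 = 7  ✗
1 ≤ 4 ≤ 7 (triangle on l)
L = 3 + 4 + 4 = 11 (odd)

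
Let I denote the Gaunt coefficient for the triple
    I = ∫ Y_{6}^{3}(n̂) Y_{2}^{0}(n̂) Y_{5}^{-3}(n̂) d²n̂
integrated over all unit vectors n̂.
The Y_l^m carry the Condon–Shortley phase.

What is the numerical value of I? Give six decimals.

L=13 odd ⇒ parity kills the (l;000) factor ⇒ I = 0

0.000000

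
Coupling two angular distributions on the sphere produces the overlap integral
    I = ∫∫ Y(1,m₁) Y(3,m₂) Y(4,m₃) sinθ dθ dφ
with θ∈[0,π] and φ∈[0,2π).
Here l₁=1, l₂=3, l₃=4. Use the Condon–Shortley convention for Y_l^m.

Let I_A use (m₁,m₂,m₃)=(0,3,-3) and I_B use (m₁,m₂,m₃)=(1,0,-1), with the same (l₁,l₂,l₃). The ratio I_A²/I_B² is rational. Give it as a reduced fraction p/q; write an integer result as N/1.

l's match ⇒ only the (l;m) 3-j factors differ between A and B.
A: triangle coeff Δ(1,3,4) = 1/252; Σ_t [0,0]: t=0:+1/720 = 1/720; (3j)²=1/36 [(1 3 4; 0 3 -3)], sign=-1
B: triangle coeff Δ(1,3,4) = 1/252; Σ_t [0,0]: t=0:+1/72 = 1/72; (3j)²=5/126 [(1 3 4; 1 0 -1)], sign=-1
I_A²/I_B² = (1/36)/(5/126) = 7/10

7/10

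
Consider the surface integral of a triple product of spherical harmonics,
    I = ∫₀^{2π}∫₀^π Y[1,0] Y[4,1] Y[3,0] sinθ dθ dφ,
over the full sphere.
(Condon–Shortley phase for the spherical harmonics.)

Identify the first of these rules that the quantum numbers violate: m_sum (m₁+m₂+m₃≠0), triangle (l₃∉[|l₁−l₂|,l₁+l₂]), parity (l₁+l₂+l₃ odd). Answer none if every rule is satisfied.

Σmᵢ = 1  ✗
l₃∈[|l₁−l₂|,l₁+l₂]=[3,5], have l₃=3
Σlᵢ = 8 ⇒ even

m_sum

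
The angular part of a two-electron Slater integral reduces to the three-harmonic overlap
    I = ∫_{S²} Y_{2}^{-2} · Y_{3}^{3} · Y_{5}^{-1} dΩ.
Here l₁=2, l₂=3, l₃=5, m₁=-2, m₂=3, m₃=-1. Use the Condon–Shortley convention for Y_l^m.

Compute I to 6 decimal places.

m-sum 0 ✓  L=10 even ✓  1≤5≤5 ✓
Π(2lᵢ+1) = 5×7×11 = 385
triangle coeff Δ(2,3,5) = 1/2310
Σ_t [0,0]: t=0:+1/144 = 1/144
(3j)²=10/231 [(2 3 5; 0 0 0)], sign=-1
Σ_t [0,0]: t=0:+1/17280 = 1/17280
(3j)²=1/2310 [(2 3 5; -2 3 -1)], sign=+1
⇒ 4πI² = 5/693
I = (-1)√(5/693/(4π)) = -0.02396147

-0.023961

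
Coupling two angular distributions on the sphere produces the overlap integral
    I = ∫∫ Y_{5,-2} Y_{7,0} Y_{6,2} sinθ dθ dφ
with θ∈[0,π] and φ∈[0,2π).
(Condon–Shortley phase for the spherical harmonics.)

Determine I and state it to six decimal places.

-0.114807

Rules hold: Σm=0, L=18 even, 2≤6≤12.
N = 11·15·13 = 2145
Δ = 6!·4!·8!/19! = 1/174594420
Racah Σ t=1..5: t=1:−1/4147200 t=2:+1/207360 t=3:−1/82944 t=4:+1/207360 t=5:−1/4147200 = -1/345600
⇒ 3j(5 7 6; 0 0 0)² = 420/46189, sgn -1
Racah Σ t=3..6: t=3:−1/497664 t=4:+1/207360 t=5:−1/691200 t=6:+1/21772800 = 41/29030400
⇒ 3j(5 7 6; -2 0 2)² = 11767/1385670, sgn +1
4πI² = N·(3j₀)²·(3jₘ)² = 2471070/14919047
I = -1·√(0.165632/4π) = -0.11480665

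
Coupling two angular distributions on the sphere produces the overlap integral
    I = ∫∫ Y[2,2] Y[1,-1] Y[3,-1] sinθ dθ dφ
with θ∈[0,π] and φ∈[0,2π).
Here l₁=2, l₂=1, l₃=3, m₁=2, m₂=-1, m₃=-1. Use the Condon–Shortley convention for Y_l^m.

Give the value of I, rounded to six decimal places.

-0.082589

m-sum 0 ✓  L=6 even ✓  1≤3≤3 ✓
Π(2lᵢ+1) = 5×3×7 = 105
triangle coeff Δ(2,1,3) = 1/105
Σ_t [0,0]: t=0:+1/4 = 1/4
(3j)²=3/35 [(2 1 3; 0 0 0)], sign=-1
Σ_t [0,0]: t=0:+1/48 = 1/48
(3j)²=1/105 [(2 1 3; 2 -1 -1)], sign=+1
⇒ 4πI² = 3/35
I = (-1)√(3/35/(4π)) = -0.08258890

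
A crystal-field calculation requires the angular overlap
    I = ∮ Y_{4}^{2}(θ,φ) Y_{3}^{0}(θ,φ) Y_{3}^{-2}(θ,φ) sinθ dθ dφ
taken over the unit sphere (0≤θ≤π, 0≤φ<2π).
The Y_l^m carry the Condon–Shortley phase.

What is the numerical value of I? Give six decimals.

Rules hold: Σm=0, L=10 even, 1≤3≤7.
N = 9·7·7 = 441
Δ = 4!·4!·2!/11! = 1/34650
Racah Σ t=1..3: t=1:−1/72 t=2:+1/16 t=3:−1/72 = 5/144
⇒ 3j(4 3 3; 0 0 0)² = 2/77, sgn -1
Racah Σ t=1..2: t=1:−1/72 t=2:+1/96 = -1/288
⇒ 3j(4 3 3; 2 0 -2)² = 1/462, sgn +1
4πI² = N·(3j₀)²·(3jₘ)² = 3/121
I = -1·√(0.0247934/4π) = -0.04441841

-0.044418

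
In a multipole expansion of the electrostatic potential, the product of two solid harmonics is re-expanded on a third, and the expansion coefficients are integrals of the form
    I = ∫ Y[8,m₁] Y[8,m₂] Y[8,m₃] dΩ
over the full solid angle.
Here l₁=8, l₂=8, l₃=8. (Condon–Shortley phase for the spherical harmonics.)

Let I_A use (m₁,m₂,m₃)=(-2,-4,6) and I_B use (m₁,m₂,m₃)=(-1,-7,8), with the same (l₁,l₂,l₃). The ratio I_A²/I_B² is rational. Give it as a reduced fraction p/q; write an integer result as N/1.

Same 8,8,8: normalisation and zero-m 3j drop out of the ratio.
A: Δ: 8! 8! 8! / 25! → 1/236637794250; sum: t=2:+1/83607552000 t=3:−1/18289152000 t=4:+1/33443020800 = -1/78033715200; 3j²(8 8 8; -2 -4 6) = Δ·Π!·Σ² = 27/7429  (sign -1)
B: Δ: 8! 8! 8! / 25! → 1/236637794250; sum: t=1:−1/8193540096000 = -1/8193540096000; 3j²(8 8 8; -1 -7 8) = Δ·Π!·Σ² = 117/37145  (sign -1)
I_A²/I_B² = (27/7429)/(117/37145) = 15/13

15/13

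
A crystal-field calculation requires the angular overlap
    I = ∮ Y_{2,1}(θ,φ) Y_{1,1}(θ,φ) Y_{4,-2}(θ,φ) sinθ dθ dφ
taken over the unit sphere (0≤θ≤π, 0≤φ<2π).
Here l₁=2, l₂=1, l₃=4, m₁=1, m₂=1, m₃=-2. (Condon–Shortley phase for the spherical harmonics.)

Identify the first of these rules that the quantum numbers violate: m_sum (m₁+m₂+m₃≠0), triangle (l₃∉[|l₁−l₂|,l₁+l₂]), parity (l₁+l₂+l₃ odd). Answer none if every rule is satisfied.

triangle

m₁+m₂+m₃ = 1 + 1 − 2 = 0  ✓
triangle: |2−1|=1 ≤ l₃=4 ≤ 2+1=3  ✗
parity: l₁+l₂+l₃ = 7 is odd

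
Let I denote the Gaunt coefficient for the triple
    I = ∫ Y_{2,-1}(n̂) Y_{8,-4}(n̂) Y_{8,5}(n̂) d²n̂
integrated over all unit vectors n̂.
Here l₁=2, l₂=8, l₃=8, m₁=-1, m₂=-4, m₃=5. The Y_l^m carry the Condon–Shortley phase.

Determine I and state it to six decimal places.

-0.175924

Checks pass: Σm=0; 18 even; l₃=8∈[6,10].
(2·2+1)(2·8+1)(2·8+1) = 1445
Δ: 2! 2! 14! / 19! → 1/348840
sum: t=0:+1/116121600 t=1:−1/25401600 t=2:+1/116121600 = -1/45158400
3j²(2 8 8; 0 0 0) = Δ·Π!·Σ² = 24/1615  (sign -1)
sum: t=1:−1/479001600 t=2:+1/1916006400 = -1/638668800
3j²(2 8 8; -1 -4 5) = Δ·Π!·Σ² = 117/6460  (sign +1)
combine: 4πI² = 1445·24/1615·117/6460 = 702/1805
take √, sign -1: I = -0.17592397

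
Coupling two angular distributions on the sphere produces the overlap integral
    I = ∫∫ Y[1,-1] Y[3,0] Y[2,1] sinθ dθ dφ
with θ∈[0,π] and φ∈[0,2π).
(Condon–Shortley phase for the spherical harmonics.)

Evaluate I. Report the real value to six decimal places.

Checks pass: Σm=0; 6 even; l₃=2∈[2,4].
(2·1+1)(2·3+1)(2·2+1) = 105
Δ: 2! 0! 4! / 7! → 1/105
sum: t=1:−1/4 = -1/4
3j²(1 3 2; 0 0 0) = Δ·Π!·Σ² = 3/35  (sign -1)
sum: t=2:+1/12 = 1/12
3j²(1 3 2; -1 0 1) = Δ·Π!·Σ² = 1/35  (sign -1)
combine: 4πI² = 105·3/35·1/35 = 9/35
take √, sign +1: I = 0.14304817

0.143048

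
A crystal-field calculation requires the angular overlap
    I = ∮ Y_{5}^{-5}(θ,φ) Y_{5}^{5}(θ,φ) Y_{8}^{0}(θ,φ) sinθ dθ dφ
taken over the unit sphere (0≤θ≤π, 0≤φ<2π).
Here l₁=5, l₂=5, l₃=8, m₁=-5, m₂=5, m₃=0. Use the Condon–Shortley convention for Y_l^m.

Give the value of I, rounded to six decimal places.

-0.009695

Checks pass: Σm=0; 18 even; l₃=8∈[0,10].
(2·5+1)(2·5+1)(2·8+1) = 2057
Δ: 2! 8! 8! / 19! → 1/37413090
sum: t=0:+1/1036800 t=1:−1/331776 t=2:+1/1036800 = -1/921600
3j²(5 5 8; 0 0 0) = Δ·Π!·Σ² = 490/46189  (sign -1)
sum: t=2:+1/3251404800 = 1/3251404800
3j²(5 5 8; -5 5 0) = Δ·Π!·Σ² = 5/92378  (sign +1)
combine: 4πI² = 2057·490/46189·5/92378 = 1225/1037153
take √, sign -1: I = -0.00969486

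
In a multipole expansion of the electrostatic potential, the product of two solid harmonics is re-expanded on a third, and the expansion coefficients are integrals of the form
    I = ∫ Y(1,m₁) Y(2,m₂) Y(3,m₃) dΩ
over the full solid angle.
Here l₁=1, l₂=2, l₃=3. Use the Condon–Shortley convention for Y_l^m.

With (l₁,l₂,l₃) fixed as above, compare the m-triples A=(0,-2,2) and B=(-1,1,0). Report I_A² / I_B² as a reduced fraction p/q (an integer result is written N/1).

Same 1,2,3: normalisation and zero-m 3j drop out of the ratio.
A: Δ: 0! 2! 4! / 7! → 1/105; sum: t=0:+1/24 = 1/24; 3j²(1 2 3; 0 -2 2) = Δ·Π!·Σ² = 1/21  (sign -1)
B: Δ: 0! 2! 4! / 7! → 1/105; sum: t=0:+1/12 = 1/12; 3j²(1 2 3; -1 1 0) = Δ·Π!·Σ² = 1/35  (sign -1)
I_A²/I_B² = (1/21)/(1/35) = 5/3

5/3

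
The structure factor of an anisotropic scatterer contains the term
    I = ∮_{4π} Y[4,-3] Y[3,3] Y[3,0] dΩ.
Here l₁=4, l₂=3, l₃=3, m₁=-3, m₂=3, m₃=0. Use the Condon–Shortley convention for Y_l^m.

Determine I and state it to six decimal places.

m-sum 0 ✓  L=10 even ✓  1≤3≤7 ✓
Π(2lᵢ+1) = 9×7×7 = 441
triangle coeff Δ(4,3,3) = 1/34650
Σ_t [1,3]: t=1:−1/72 t=2:+1/16 t=3:−1/72 = 5/144
(3j)²=2/77 [(4 3 3; 0 0 0)], sign=-1
Σ_t [4,4]: t=4:+1/288 = 1/288
(3j)²=1/22 [(4 3 3; -3 3 0)], sign=-1
⇒ 4πI² = 63/121
I = (+1)√(63/121/(4π)) = 0.20355073

0.203551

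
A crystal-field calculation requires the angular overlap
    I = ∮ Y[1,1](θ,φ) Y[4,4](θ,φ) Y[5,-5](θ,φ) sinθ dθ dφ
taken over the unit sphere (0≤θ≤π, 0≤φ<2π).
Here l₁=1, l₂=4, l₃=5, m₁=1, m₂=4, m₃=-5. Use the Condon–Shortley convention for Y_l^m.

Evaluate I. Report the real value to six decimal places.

-0.329416

m-sum 0 ✓  L=10 even ✓  3≤5≤5 ✓
Π(2lᵢ+1) = 3×9×11 = 297
triangle coeff Δ(1,4,5) = 1/495
Σ_t [0,0]: t=0:+1/576 = 1/576
(3j)²=5/99 [(1 4 5; 0 0 0)], sign=-1
Σ_t [0,0]: t=0:+1/80640 = 1/80640
(3j)²=1/11 [(1 4 5; 1 4 -5)], sign=+1
⇒ 4πI² = 15/11
I = (-1)√(15/11/(4π)) = -0.32941575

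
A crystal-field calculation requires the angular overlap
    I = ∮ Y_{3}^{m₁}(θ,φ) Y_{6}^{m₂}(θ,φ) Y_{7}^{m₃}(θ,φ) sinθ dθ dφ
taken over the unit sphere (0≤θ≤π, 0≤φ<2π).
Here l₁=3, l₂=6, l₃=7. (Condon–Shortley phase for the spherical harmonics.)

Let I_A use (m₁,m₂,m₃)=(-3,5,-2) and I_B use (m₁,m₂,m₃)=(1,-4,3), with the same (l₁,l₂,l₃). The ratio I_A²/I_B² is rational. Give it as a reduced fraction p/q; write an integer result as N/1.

4125/36481

l's match ⇒ only the (l;m) 3-j factors differ between A and B.
A: triangle coeff Δ(3,6,7) = 1/2042040; Σ_t [2,2]: t=2:+1/17418240 = 1/17418240; (3j)²=25/12376 [(3 6 7; -3 5 -2)], sign=-1
B: triangle coeff Δ(3,6,7) = 1/2042040; Σ_t [0,2]: t=0:+1/645120 t=1:−1/2177280 t=2:+1/174182400 = 191/174182400; (3j)²=36481/2042040 [(3 6 7; 1 -4 3)], sign=+1
I_A²/I_B² = (25/12376)/(36481/2042040) = 4125/36481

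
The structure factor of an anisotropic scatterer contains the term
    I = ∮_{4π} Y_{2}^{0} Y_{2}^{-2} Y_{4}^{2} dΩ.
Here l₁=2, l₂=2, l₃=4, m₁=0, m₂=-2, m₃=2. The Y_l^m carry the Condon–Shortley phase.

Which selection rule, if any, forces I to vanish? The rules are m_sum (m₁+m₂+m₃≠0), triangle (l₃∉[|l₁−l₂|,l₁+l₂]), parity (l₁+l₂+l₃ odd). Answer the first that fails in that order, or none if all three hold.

none

azimuthal sum: 0 − 2 + 2 = 0  ✓
0 ≤ 4 ≤ 4 (triangle on l)  ✓
L = 2 + 2 + 4 = 8 (even)  ✓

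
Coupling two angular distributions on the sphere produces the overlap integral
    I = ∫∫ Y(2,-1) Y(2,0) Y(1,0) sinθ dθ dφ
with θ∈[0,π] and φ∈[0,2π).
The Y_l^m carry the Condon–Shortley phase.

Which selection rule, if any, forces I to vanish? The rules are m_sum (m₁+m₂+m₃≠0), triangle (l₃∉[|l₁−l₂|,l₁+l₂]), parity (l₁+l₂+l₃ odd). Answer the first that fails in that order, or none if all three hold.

m_sum

m₁+m₂+m₃ = -1 + 0 + 0 = -1  ✗
triangle: |2−2|=0 ≤ l₃=1 ≤ 2+2=4
parity: l₁+l₂+l₃ = 5 is odd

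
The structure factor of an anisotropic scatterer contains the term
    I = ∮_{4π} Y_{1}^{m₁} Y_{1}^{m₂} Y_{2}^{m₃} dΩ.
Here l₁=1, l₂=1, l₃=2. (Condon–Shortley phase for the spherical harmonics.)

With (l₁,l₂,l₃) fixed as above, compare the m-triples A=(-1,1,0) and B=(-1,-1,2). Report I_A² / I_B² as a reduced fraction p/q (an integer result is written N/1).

Shared (l₁,l₂,l₃)=(1,1,2): N and (l;000)² cancel in I_A²/I_B².
A: Δ = 0!·2!·2!/5! = 1/30; Racah Σ t=0..0: t=0:+1/4 = 1/4; ⇒ 3j(1 1 2; -1 1 0)² = 1/30, sgn +1
B: Δ = 0!·2!·2!/5! = 1/30; Racah Σ t=0..0: t=0:+1/4 = 1/4; ⇒ 3j(1 1 2; -1 -1 2)² = 1/5, sgn +1
I_A²/I_B² = (1/30)/(1/5) = 1/6

1/6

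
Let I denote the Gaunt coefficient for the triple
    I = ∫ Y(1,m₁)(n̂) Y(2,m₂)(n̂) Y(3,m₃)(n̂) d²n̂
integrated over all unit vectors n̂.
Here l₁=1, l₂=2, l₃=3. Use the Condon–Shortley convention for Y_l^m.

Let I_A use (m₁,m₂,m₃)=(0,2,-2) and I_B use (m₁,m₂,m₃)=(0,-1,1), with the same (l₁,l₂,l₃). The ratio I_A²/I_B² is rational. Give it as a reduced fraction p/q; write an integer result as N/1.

5/8

l's match ⇒ only the (l;m) 3-j factors differ between A and B.
A: triangle coeff Δ(1,2,3) = 1/105; Σ_t [0,0]: t=0:+1/24 = 1/24; (3j)²=1/21 [(1 2 3; 0 2 -2)], sign=-1
B: triangle coeff Δ(1,2,3) = 1/105; Σ_t [0,0]: t=0:+1/6 = 1/6; (3j)²=8/105 [(1 2 3; 0 -1 1)], sign=+1
I_A²/I_B² = (1/21)/(8/105) = 5/8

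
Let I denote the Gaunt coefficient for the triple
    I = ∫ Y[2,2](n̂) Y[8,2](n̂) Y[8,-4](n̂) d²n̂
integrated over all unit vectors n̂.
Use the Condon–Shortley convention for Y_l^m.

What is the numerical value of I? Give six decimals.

Checks pass: Σm=0; 18 even; l₃=8∈[6,10].
(2·2+1)(2·8+1)(2·8+1) = 1445
Δ: 2! 2! 14! / 19! → 1/348840
sum: t=0:+1/116121600 t=1:−1/25401600 t=2:+1/116121600 = -1/45158400
3j²(2 8 8; 0 0 0) = Δ·Π!·Σ² = 24/1615  (sign -1)
sum: t=0:+1/348364800 = 1/348364800
3j²(2 8 8; 2 2 -4) = Δ·Π!·Σ² = 11/646  (sign +1)
combine: 4πI² = 1445·24/1615·11/646 = 132/361
take √, sign -1: I = -0.17058013

-0.170580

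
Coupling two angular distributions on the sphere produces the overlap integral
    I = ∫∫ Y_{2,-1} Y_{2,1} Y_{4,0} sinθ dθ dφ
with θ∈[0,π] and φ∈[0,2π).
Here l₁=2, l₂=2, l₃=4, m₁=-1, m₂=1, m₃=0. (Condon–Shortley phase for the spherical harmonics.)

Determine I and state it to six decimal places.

0.161197

Rules hold: Σm=0, L=8 even, 0≤4≤4.
N = 5·5·9 = 225
Δ = 0!·4!·4!/9! = 1/630
Racah Σ t=0..0: t=0:+1/16 = 1/16
⇒ 3j(2 2 4; 0 0 0)² = 2/35, sgn +1
Racah Σ t=0..0: t=0:+1/36 = 1/36
⇒ 3j(2 2 4; -1 1 0)² = 8/315, sgn +1
4πI² = N·(3j₀)²·(3jₘ)² = 16/49
I = +1·√(0.326531/4π) = 0.16119702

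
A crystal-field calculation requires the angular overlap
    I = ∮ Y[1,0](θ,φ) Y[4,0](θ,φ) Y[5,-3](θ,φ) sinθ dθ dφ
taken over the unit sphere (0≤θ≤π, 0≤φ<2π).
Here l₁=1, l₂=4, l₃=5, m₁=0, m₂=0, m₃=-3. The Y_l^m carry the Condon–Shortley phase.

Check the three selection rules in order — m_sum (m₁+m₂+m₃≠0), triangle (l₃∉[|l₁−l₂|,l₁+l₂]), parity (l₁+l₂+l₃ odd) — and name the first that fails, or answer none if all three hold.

Σmᵢ = -3  ✗
l₃∈[|l₁−l₂|,l₁+l₂]=[3,5], have l₃=5
Σlᵢ = 10 ⇒ even

m_sum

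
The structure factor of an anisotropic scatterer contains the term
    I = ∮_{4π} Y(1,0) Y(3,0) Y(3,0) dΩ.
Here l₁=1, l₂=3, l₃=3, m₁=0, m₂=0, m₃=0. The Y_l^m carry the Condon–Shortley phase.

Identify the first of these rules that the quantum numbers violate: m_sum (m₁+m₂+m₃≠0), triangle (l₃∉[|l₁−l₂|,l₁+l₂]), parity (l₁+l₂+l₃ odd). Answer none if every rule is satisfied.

parity

azimuthal sum: 0 + 0 + 0 = 0  ✓
2 ≤ 3 ≤ 4 (triangle on l)  ✓
L = 1 + 3 + 3 = 7 (odd)  ✗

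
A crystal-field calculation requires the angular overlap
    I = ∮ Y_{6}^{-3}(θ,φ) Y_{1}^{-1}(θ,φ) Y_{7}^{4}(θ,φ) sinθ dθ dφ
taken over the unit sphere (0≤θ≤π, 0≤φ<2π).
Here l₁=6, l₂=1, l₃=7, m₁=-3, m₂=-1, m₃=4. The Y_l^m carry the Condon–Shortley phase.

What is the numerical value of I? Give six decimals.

m-sum 0 ✓  L=14 even ✓  5≤7≤7 ✓
Π(2lᵢ+1) = 13×3×15 = 585
triangle coeff Δ(6,1,7) = 1/1365
Σ_t [0,0]: t=0:+1/518400 = 1/518400
(3j)²=7/195 [(6 1 7; 0 0 0)], sign=-1
Σ_t [0,0]: t=0:+1/4354560 = 1/4354560
(3j)²=11/273 [(6 1 7; -3 -1 4)], sign=-1
⇒ 4πI² = 11/13
I = (+1)√(11/13/(4π)) = 0.25948947

0.259489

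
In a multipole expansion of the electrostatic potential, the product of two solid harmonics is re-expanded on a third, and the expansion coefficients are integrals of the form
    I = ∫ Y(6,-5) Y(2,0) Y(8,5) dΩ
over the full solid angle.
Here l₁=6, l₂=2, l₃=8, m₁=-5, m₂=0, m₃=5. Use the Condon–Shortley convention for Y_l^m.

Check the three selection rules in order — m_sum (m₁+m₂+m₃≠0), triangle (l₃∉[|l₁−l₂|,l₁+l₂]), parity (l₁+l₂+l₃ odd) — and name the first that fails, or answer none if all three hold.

m₁+m₂+m₃ = -5 + 0 + 5 = 0  ✓
triangle: |6−2|=4 ≤ l₃=8 ≤ 6+2=8  ✓
parity: l₁+l₂+l₃ = 16 is even  ✓

none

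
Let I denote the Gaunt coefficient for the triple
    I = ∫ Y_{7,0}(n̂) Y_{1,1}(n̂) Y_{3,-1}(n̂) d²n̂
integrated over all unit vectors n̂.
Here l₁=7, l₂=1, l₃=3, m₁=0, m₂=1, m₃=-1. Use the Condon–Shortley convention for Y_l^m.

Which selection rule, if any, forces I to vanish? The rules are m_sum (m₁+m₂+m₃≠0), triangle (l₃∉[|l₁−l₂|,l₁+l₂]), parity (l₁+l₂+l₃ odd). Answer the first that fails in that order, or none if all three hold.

azimuthal sum: 0 + 1 − 1 = 0  ✓
6 ≤ 3 ≤ 8 (triangle on l)  ✗
L = 7 + 1 + 3 = 11 (odd)

triangle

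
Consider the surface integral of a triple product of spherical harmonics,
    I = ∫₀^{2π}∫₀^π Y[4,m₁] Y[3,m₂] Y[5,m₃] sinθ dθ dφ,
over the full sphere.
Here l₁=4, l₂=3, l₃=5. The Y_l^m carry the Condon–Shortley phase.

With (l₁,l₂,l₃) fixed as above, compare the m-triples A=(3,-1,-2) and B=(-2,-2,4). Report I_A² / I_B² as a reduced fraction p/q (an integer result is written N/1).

Same 4,3,5: normalisation and zero-m 3j drop out of the ratio.
A: Δ: 2! 6! 4! / 13! → 1/180180; sum: t=0:+1/960 t=1:−1/4320 = 7/8640; 3j²(4 3 5; 3 -1 -2) = Δ·Π!·Σ² = 343/12870  (sign -1)
B: Δ: 2! 6! 4! / 13! → 1/180180; sum: t=0:+1/8640 t=1:−1/2880 = -1/4320; 3j²(4 3 5; -2 -2 4) = Δ·Π!·Σ² = 8/429  (sign +1)
I_A²/I_B² = (343/12870)/(8/429) = 343/240

343/240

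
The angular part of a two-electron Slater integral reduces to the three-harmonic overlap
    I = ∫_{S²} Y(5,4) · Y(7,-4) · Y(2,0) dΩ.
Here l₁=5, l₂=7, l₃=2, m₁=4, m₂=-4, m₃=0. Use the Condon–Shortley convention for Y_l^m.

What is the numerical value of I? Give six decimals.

0.145565

m-sum 0 ✓  L=14 even ✓  2≤2≤12 ✓
Π(2lᵢ+1) = 11×15×5 = 825
triangle coeff Δ(5,7,2) = 1/15015
Σ_t [5,5]: t=5:−1/57600 = -1/57600
(3j)²=21/715 [(5 7 2; 0 0 0)], sign=-1
Σ_t [1,1]: t=1:−1/1451520 = -1/1451520
(3j)²=1/91 [(5 7 2; 4 -4 0)], sign=-1
⇒ 4πI² = 45/169
I = (+1)√(45/169/(4π)) = 0.14556534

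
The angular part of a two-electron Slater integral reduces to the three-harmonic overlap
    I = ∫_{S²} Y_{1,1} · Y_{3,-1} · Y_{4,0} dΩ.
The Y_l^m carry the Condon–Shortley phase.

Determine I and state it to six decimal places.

Checks pass: Σm=0; 8 even; l₃=4∈[2,4].
(2·1+1)(2·3+1)(2·4+1) = 189
Δ: 0! 2! 6! / 9! → 1/252
sum: t=0:+1/36 = 1/36
3j²(1 3 4; 0 0 0) = Δ·Π!·Σ² = 4/63  (sign +1)
sum: t=0:+1/96 = 1/96
3j²(1 3 4; 1 -1 0) = Δ·Π!·Σ² = 1/42  (sign +1)
combine: 4πI² = 189·4/63·1/42 = 2/7
take √, sign +1: I = 0.15078601

0.150786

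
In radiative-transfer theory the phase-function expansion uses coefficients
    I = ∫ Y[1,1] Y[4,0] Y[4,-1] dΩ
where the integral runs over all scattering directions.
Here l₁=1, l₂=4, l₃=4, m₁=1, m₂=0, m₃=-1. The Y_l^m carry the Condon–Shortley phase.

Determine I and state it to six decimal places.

0.000000

l₁+l₂+l₃=9 is odd: 3j(l;000)=0 ⇒ I=0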